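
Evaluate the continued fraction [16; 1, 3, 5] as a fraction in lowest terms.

Fold from the inside: start with 5/1.
  3 + 1/5 = 16/5
  1 + 5/16 = 21/16
  16 + 16/21 = 352/21

352/21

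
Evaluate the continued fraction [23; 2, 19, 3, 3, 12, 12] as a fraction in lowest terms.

1382185/58848

Using pₖ = aₖpₖ₋₁ + pₖ₋₂ and qₖ = aₖqₖ₋₁ + qₖ₋₂:
  k=0: a=23, p=23, q=1
  k=1: a=2, p=47, q=2
  k=2: a=19, p=916, q=39
  k=3: a=3, p=2795, q=119
  k=4: a=3, p=9301, q=396
  k=5: a=12, p=114407, q=4871
  k=6: a=12, p=1382185, q=58848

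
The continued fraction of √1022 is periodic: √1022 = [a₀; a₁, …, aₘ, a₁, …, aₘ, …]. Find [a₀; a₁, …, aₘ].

a₀ = ⌊√1022⌋ = 31.
With m₀=0, d₀=1 and mₖ₊₁ = dₖaₖ − mₖ, dₖ₊₁ = (n − mₖ₊₁²)/dₖ, aₖ₊₁ = ⌊(a₀+mₖ₊₁)/dₖ₊₁⌋:
  k=1: m=31, d=61, a=1
  k=2: m=30, d=2, a=30
  k=3: m=30, d=61, a=1
  k=4: m=31, d=1, a=62
d=1 and a=2a₀=62 at k=4, so the next step gives (m, d) = (31, 61) again — its k=1 value — and the period has length 4.

[31; 1, 30, 1, 62]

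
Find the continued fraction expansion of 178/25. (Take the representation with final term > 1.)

178 = 7×25 + 3
25 = 8×3 + 1
3 = 3×1 + 0  (stop)
So 178/25 = [7; 8, 3].

[7; 8, 3]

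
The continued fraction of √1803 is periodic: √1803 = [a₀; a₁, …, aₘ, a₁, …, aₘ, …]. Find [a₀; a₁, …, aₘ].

[42; 2, 6, 28, 6, 2, 84]

a₀ = ⌊√1803⌋ = 42.
With m₀=0, d₀=1 and mₖ₊₁ = dₖaₖ − mₖ, dₖ₊₁ = (n − mₖ₊₁²)/dₖ, aₖ₊₁ = ⌊(a₀+mₖ₊₁)/dₖ₊₁⌋:
  k=1: m=42, d=39, a=2
  k=2: m=36, d=13, a=6
  k=3: m=42, d=3, a=28
  k=4: m=42, d=13, a=6
  k=5: m=36, d=39, a=2
  k=6: m=42, d=1, a=84
d=1 and a=2a₀=84 at k=6, so the next step gives (m, d) = (42, 39) again — its k=1 value — and the period has length 6.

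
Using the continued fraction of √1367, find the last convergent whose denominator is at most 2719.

√1367 = [36; 1, 35, 1, 72, …] (period length 4).
Convergents:
  p_0/q_0 = 36/1
  p_1/q_1 = 37/1
  p_2/q_2 = 1331/36
  p_3/q_3 = 1368/37
  p_4/q_4 = 99827/2700
  p_5/q_5 = 101195/2737
q_4 = 2700 ≤ 2719 < 2737 = q_5, so the answer is 99827/2700.

99827/2700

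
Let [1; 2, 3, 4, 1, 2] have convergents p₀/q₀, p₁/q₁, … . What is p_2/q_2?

Using pₖ = aₖpₖ₋₁ + pₖ₋₂, qₖ = aₖqₖ₋₁ + qₖ₋₂ (with p₋₁=1, p₋₂=0, q₋₁=0, q₋₂=1):
  k=0: a=1, p=1, q=1
  k=1: a=2, p=3, q=2
  k=2: a=3, p=10, q=7

10/7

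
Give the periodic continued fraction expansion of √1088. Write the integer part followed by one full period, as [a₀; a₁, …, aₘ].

a₀ = ⌊√1088⌋ = 32.
With m₀=0, d₀=1 and mₖ₊₁ = dₖaₖ − mₖ, dₖ₊₁ = (n − mₖ₊₁²)/dₖ, aₖ₊₁ = ⌊(a₀+mₖ₊₁)/dₖ₊₁⌋:
  k=1: m=32, d=64, a=1
  k=2: m=32, d=1, a=64
d=1 and a=2a₀=64 at k=2, so the next step gives (m, d) = (32, 64) again — its k=1 value — and the period has length 2.

[32; 1, 64]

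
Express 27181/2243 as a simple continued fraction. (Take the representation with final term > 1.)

27181 = 12×2243 + 265
2243 = 8×265 + 123
265 = 2×123 + 19
123 = 6×19 + 9
19 = 2×9 + 1
9 = 9×1 + 0  (stop)
So 27181/2243 = [12; 8, 2, 6, 2, 9].

[12; 8, 2, 6, 2, 9]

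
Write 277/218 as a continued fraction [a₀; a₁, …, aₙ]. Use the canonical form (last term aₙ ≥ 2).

277 = 1·218 + 59
218 = 3·59 + 41
59 = 1·41 + 18
41 = 2·18 + 5
18 = 3·5 + 3
5 = 1·3 + 2
3 = 1·2 + 1
2 = 2·1 + 0  (stop)
So 277/218 = [1; 3, 1, 2, 3, 1, 1, 2].

[1; 3, 1, 2, 3, 1, 1, 2]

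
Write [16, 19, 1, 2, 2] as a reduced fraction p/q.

Using pₖ = aₖpₖ₋₁ + pₖ₋₂ and qₖ = aₖqₖ₋₁ + qₖ₋₂:
  k=0: a=16, p=16, q=1
  k=1: a=19, p=305, q=19
  k=2: a=1, p=321, q=20
  k=3: a=2, p=947, q=59
  k=4: a=2, p=2215, q=138

2215/138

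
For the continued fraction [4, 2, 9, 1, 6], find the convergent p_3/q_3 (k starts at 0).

Using pₖ = aₖpₖ₋₁ + pₖ₋₂, qₖ = aₖqₖ₋₁ + qₖ₋₂ (with p₋₁=1, p₋₂=0, q₋₁=0, q₋₂=1):
  k=0: a=4, p=4, q=1
  k=1: a=2, p=9, q=2
  k=2: a=9, p=85, q=19
  k=3: a=1, p=94, q=21

94/21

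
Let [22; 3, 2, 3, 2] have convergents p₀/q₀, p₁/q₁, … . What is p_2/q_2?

Using pₖ = aₖpₖ₋₁ + pₖ₋₂, qₖ = aₖqₖ₋₁ + qₖ₋₂ (with p₋₁=1, p₋₂=0, q₋₁=0, q₋₂=1):
  k=0: a=22, p=22, q=1
  k=1: a=3, p=67, q=3
  k=2: a=2, p=156, q=7

156/7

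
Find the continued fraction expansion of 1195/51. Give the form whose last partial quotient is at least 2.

1195 = 23×51 + 22
51 = 2×22 + 7
22 = 3×7 + 1
7 = 7×1 + 0  (stop)
So 1195/51 = [23; 2, 3, 7].

[23; 2, 3, 7]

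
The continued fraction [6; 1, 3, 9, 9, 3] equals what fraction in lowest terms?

7081/1048

Fold from the inside: start with 3/1.
  9 + 1/3 = 28/3
  9 + 3/28 = 255/28
  3 + 28/255 = 793/255
  1 + 255/793 = 1048/793
  6 + 793/1048 = 7081/1048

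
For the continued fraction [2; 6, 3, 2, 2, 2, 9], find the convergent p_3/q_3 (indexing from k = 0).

Using pₖ = aₖpₖ₋₁ + pₖ₋₂, qₖ = aₖqₖ₋₁ + qₖ₋₂ (with p₋₁=1, p₋₂=0, q₋₁=0, q₋₂=1):
  k=0: a=2, p=2, q=1
  k=1: a=6, p=13, q=6
  k=2: a=3, p=41, q=19
  k=3: a=2, p=95, q=44

95/44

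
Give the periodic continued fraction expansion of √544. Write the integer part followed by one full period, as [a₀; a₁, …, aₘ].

a₀ = ⌊√544⌋ = 23.
With m₀=0, d₀=1 and mₖ₊₁ = dₖaₖ − mₖ, dₖ₊₁ = (n − mₖ₊₁²)/dₖ, aₖ₊₁ = ⌊(a₀+mₖ₊₁)/dₖ₊₁⌋:
  k=1: m=23, d=15, a=3
  k=2: m=22, d=4, a=11
  k=3: m=22, d=15, a=3
  k=4: m=23, d=1, a=46
d=1 and a=2a₀=46 at k=4, so the next step gives (m, d) = (23, 15) again — its k=1 value — and the period has length 4.

[23; 3, 11, 3, 46]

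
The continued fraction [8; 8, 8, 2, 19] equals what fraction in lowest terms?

21827/2687

Fold from the inside: start with 19/1.
  2 + 1/19 = 39/19
  8 + 19/39 = 331/39
  8 + 39/331 = 2687/331
  8 + 331/2687 = 21827/2687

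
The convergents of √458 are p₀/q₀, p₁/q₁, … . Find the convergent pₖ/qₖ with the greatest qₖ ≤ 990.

√458 = [21; 2, 2, 42, …] (period length 3).
Convergents:
  p_0/q_0 = 21/1
  p_1/q_1 = 43/2
  p_2/q_2 = 107/5
  p_3/q_3 = 4537/212
  p_4/q_4 = 9181/429
  p_5/q_5 = 22899/1070
q_4 = 429 ≤ 990 < 1070 = q_5, so the answer is 9181/429.

9181/429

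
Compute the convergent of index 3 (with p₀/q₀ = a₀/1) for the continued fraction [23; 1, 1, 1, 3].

Using pₖ = aₖpₖ₋₁ + pₖ₋₂, qₖ = aₖqₖ₋₁ + qₖ₋₂ (with p₋₁=1, p₋₂=0, q₋₁=0, q₋₂=1):
  k=0: a=23, p=23, q=1
  k=1: a=1, p=24, q=1
  k=2: a=1, p=47, q=2
  k=3: a=1, p=71, q=3

71/3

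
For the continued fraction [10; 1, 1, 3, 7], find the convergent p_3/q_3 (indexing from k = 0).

Using pₖ = aₖpₖ₋₁ + pₖ₋₂, qₖ = aₖqₖ₋₁ + qₖ₋₂ (with p₋₁=1, p₋₂=0, q₋₁=0, q₋₂=1):
  k=0: a=10, p=10, q=1
  k=1: a=1, p=11, q=1
  k=2: a=1, p=21, q=2
  k=3: a=3, p=74, q=7

74/7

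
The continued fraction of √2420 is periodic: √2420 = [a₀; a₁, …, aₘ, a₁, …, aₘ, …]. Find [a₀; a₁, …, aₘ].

[49; 5, 5, 1, 18, 1, 5, 5, 98]

a₀ = ⌊√2420⌋ = 49.
With m₀=0, d₀=1 and mₖ₊₁ = dₖaₖ − mₖ, dₖ₊₁ = (n − mₖ₊₁²)/dₖ, aₖ₊₁ = ⌊(a₀+mₖ₊₁)/dₖ₊₁⌋:
  k=1: m=49, d=19, a=5
  k=2: m=46, d=16, a=5
  k=3: m=34, d=79, a=1
  k=4: m=45, d=5, a=18
  k=5: m=45, d=79, a=1
  k=6: m=34, d=16, a=5
  k=7: m=46, d=19, a=5
  k=8: m=49, d=1, a=98
d=1 and a=2a₀=98 at k=8, so the next step gives (m, d) = (49, 19) again — its k=1 value — and the period has length 8.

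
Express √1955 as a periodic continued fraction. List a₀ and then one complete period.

a₀ = ⌊√1955⌋ = 44.
With m₀=0, d₀=1 and mₖ₊₁ = dₖaₖ − mₖ, dₖ₊₁ = (n − mₖ₊₁²)/dₖ, aₖ₊₁ = ⌊(a₀+mₖ₊₁)/dₖ₊₁⌋:
  k=1: m=44, d=19, a=4
  k=2: m=32, d=49, a=1
  k=3: m=17, d=34, a=1
  k=4: m=17, d=49, a=1
  k=5: m=32, d=19, a=4
  k=6: m=44, d=1, a=88
d=1 and a=2a₀=88 at k=6, so the next step gives (m, d) = (44, 19) again — its k=1 value — and the period has length 6.

[44; 4, 1, 1, 1, 4, 88]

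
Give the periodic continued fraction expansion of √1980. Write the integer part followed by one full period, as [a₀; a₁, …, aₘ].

a₀ = ⌊√1980⌋ = 44.
With m₀=0, d₀=1 and mₖ₊₁ = dₖaₖ − mₖ, dₖ₊₁ = (n − mₖ₊₁²)/dₖ, aₖ₊₁ = ⌊(a₀+mₖ₊₁)/dₖ₊₁⌋:
  k=1: m=44, d=44, a=2
  k=2: m=44, d=1, a=88
d=1 and a=2a₀=88 at k=2, so the next step gives (m, d) = (44, 44) again — its k=1 value — and the period has length 2.

[44; 2, 88]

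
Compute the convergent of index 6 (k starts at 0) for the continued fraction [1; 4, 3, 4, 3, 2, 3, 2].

1768/1435

Using pₖ = aₖpₖ₋₁ + pₖ₋₂, qₖ = aₖqₖ₋₁ + qₖ₋₂ (with p₋₁=1, p₋₂=0, q₋₁=0, q₋₂=1):
  k=0: a=1, p=1, q=1
  k=1: a=4, p=5, q=4
  k=2: a=3, p=16, q=13
  k=3: a=4, p=69, q=56
  k=4: a=3, p=223, q=181
  k=5: a=2, p=515, q=418
  k=6: a=3, p=1768, q=1435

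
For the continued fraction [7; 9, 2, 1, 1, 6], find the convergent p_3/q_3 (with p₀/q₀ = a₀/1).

199/28

Using pₖ = aₖpₖ₋₁ + pₖ₋₂, qₖ = aₖqₖ₋₁ + qₖ₋₂ (with p₋₁=1, p₋₂=0, q₋₁=0, q₋₂=1):
  k=0: a=7, p=7, q=1
  k=1: a=9, p=64, q=9
  k=2: a=2, p=135, q=19
  k=3: a=1, p=199, q=28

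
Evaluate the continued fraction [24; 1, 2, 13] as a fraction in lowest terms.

Using pₖ = aₖpₖ₋₁ + pₖ₋₂ and qₖ = aₖqₖ₋₁ + qₖ₋₂:
  k=0: a=24, p=24, q=1
  k=1: a=1, p=25, q=1
  k=2: a=2, p=74, q=3
  k=3: a=13, p=987, q=40

987/40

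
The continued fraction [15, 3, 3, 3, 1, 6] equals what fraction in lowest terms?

4453/291

Using pₖ = aₖpₖ₋₁ + pₖ₋₂ and qₖ = aₖqₖ₋₁ + qₖ₋₂:
  k=0: a=15, p=15, q=1
  k=1: a=3, p=46, q=3
  k=2: a=3, p=153, q=10
  k=3: a=3, p=505, q=33
  k=4: a=1, p=658, q=43
  k=5: a=6, p=4453, q=291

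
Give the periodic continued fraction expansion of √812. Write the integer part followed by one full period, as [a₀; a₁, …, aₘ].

[28; 2, 56]

a₀ = ⌊√812⌋ = 28.
With m₀=0, d₀=1 and mₖ₊₁ = dₖaₖ − mₖ, dₖ₊₁ = (n − mₖ₊₁²)/dₖ, aₖ₊₁ = ⌊(a₀+mₖ₊₁)/dₖ₊₁⌋:
  k=1: m=28, d=28, a=2
  k=2: m=28, d=1, a=56
d=1 and a=2a₀=56 at k=2, so the next step gives (m, d) = (28, 28) again — its k=1 value — and the period has length 2.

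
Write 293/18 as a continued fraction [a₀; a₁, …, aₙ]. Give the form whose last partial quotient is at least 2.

293 = 16*18 + 5
18 = 3*5 + 3
5 = 1*3 + 2
3 = 1*2 + 1
2 = 2*1 + 0  (stop)
So 293/18 = [16; 3, 1, 1, 2].

[16; 3, 1, 1, 2]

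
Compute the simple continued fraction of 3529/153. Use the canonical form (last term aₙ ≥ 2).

3529 = 23*153 + 10
153 = 15*10 + 3
10 = 3*3 + 1
3 = 3*1 + 0  (stop)
So 3529/153 = [23; 15, 3, 3].

[23; 15, 3, 3]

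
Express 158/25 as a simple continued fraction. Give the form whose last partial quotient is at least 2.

158 = 6*25 + 8
25 = 3*8 + 1
8 = 8*1 + 0  (stop)
So 158/25 = [6; 3, 8].

[6; 3, 8]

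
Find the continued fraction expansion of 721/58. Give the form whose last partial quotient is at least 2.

[12; 2, 3, 8]

721 = 12×58 + 25
58 = 2×25 + 8
25 = 3×8 + 1
8 = 8×1 + 0  (stop)
So 721/58 = [12; 2, 3, 8].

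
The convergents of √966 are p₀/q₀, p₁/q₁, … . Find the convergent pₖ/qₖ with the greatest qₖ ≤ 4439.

√966 = [31; 12, 2, 2, 2, 12, 62, …] (period length 6).
Convergents:
  p_0/q_0 = 31/1
  p_1/q_1 = 373/12
  p_2/q_2 = 777/25
  p_3/q_3 = 1927/62
  p_4/q_4 = 4631/149
  p_5/q_5 = 57499/1850
  p_6/q_6 = 3569569/114849
q_5 = 1850 ≤ 4439 < 114849 = q_6, so the answer is 57499/1850.

57499/1850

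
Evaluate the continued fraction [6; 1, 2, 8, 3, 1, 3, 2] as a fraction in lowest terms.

5858/877

Fold from the inside: start with 2/1.
  3 + 1/2 = 7/2
  1 + 2/7 = 9/7
  3 + 7/9 = 34/9
  8 + 9/34 = 281/34
  2 + 34/281 = 596/281
  1 + 281/596 = 877/596
  6 + 596/877 = 5858/877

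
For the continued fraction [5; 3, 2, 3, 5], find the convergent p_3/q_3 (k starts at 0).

127/24

Using pₖ = aₖpₖ₋₁ + pₖ₋₂, qₖ = aₖqₖ₋₁ + qₖ₋₂ (with p₋₁=1, p₋₂=0, q₋₁=0, q₋₂=1):
  k=0: a=5, p=5, q=1
  k=1: a=3, p=16, q=3
  k=2: a=2, p=37, q=7
  k=3: a=3, p=127, q=24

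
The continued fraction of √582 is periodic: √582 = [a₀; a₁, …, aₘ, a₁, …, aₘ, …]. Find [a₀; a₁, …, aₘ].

a₀ = ⌊√582⌋ = 24.
With m₀=0, d₀=1 and mₖ₊₁ = dₖaₖ − mₖ, dₖ₊₁ = (n − mₖ₊₁²)/dₖ, aₖ₊₁ = ⌊(a₀+mₖ₊₁)/dₖ₊₁⌋:
  k=1: m=24, d=6, a=8
  k=2: m=24, d=1, a=48
d=1 and a=2a₀=48 at k=2, so the next step gives (m, d) = (24, 6) again — its k=1 value — and the period has length 2.

[24; 8, 48]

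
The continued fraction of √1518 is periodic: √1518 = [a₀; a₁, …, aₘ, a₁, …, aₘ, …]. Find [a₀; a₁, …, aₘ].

a₀ = ⌊√1518⌋ = 38.

[38; 1, 24, 1, 76]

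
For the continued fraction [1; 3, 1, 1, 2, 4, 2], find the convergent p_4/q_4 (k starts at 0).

23/18

Using pₖ = aₖpₖ₋₁ + pₖ₋₂, qₖ = aₖqₖ₋₁ + qₖ₋₂ (with p₋₁=1, p₋₂=0, q₋₁=0, q₋₂=1):
  k=0: a=1, p=1, q=1
  k=1: a=3, p=4, q=3
  k=2: a=1, p=5, q=4
  k=3: a=1, p=9, q=7
  k=4: a=2, p=23, q=18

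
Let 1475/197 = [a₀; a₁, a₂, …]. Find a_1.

1475 = 7·197 + 96   →  a_0 = 7
197 = 2·96 + 5   →  a_1 = 2

2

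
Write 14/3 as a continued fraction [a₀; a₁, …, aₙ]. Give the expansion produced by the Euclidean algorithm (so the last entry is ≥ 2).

14 = 4·3 + 2
3 = 1·2 + 1
2 = 2·1 + 0  (stop)
So 14/3 = [4; 1, 2].

[4; 1, 2]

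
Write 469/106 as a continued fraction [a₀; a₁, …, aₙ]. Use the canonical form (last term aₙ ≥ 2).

[4; 2, 2, 1, 4, 3]

469 = 4×106 + 45
106 = 2×45 + 16
45 = 2×16 + 13
16 = 1×13 + 3
13 = 4×3 + 1
3 = 3×1 + 0  (stop)
So 469/106 = [4; 2, 2, 1, 4, 3].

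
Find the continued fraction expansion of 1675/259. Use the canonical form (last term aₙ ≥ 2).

1675 = 6×259 + 121
259 = 2×121 + 17
121 = 7×17 + 2
17 = 8×2 + 1
2 = 2×1 + 0  (stop)
So 1675/259 = [6; 2, 7, 8, 2].

[6; 2, 7, 8, 2]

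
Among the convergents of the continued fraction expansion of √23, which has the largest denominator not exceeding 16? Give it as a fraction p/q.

24/5

√23 = [4; 1, 3, 1, 8, …] (period length 4).
Convergents:
  p_0/q_0 = 4/1
  p_1/q_1 = 5/1
  p_2/q_2 = 19/4
  p_3/q_3 = 24/5
  p_4/q_4 = 211/44
q_3 = 5 ≤ 16 < 44 = q_4, so the answer is 24/5.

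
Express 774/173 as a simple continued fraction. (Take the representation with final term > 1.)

774 = 4·173 + 82
173 = 2·82 + 9
82 = 9·9 + 1
9 = 9·1 + 0  (stop)
So 774/173 = [4; 2, 9, 9].

[4; 2, 9, 9]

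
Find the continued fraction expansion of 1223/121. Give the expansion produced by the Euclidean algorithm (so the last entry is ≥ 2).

1223 = 10·121 + 13
121 = 9·13 + 4
13 = 3·4 + 1
4 = 4·1 + 0  (stop)
So 1223/121 = [10; 9, 3, 4].

[10; 9, 3, 4]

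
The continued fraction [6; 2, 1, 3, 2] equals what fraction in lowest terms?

159/25

Using pₖ = aₖpₖ₋₁ + pₖ₋₂ and qₖ = aₖqₖ₋₁ + qₖ₋₂:
  k=0: a=6, p=6, q=1
  k=1: a=2, p=13, q=2
  k=2: a=1, p=19, q=3
  k=3: a=3, p=70, q=11
  k=4: a=2, p=159, q=25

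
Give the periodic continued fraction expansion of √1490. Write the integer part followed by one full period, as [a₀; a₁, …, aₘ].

a₀ = ⌊√1490⌋ = 38.

[38; 1, 1, 1, 1, 76]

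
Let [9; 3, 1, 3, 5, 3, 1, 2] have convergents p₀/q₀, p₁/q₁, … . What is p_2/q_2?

37/4

Using pₖ = aₖpₖ₋₁ + pₖ₋₂, qₖ = aₖqₖ₋₁ + qₖ₋₂ (with p₋₁=1, p₋₂=0, q₋₁=0, q₋₂=1):
  k=0: a=9, p=9, q=1
  k=1: a=3, p=28, q=3
  k=2: a=1, p=37, q=4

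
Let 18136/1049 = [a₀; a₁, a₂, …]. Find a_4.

11

18136 = 17·1049 + 303   →  a_0 = 17
1049 = 3·303 + 140   →  a_1 = 3
303 = 2·140 + 23   →  a_2 = 2
140 = 6·23 + 2   →  a_3 = 6
23 = 11·2 + 1   →  a_4 = 11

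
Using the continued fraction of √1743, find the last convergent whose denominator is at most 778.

13986/335

√1743 = [41; 1, 2, 1, 82, …] (period length 4).
Convergents:
  p_0/q_0 = 41/1
  p_1/q_1 = 42/1
  p_2/q_2 = 125/3
  p_3/q_3 = 167/4
  p_4/q_4 = 13819/331
  p_5/q_5 = 13986/335
  p_6/q_6 = 41791/1001
q_5 = 335 ≤ 778 < 1001 = q_6, so the answer is 13986/335.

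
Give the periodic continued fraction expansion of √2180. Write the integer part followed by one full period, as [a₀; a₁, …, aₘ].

[46; 1, 2, 4, 2, 1, 92]

a₀ = ⌊√2180⌋ = 46.
With m₀=0, d₀=1 and mₖ₊₁ = dₖaₖ − mₖ, dₖ₊₁ = (n − mₖ₊₁²)/dₖ, aₖ₊₁ = ⌊(a₀+mₖ₊₁)/dₖ₊₁⌋:
  k=1: m=46, d=64, a=1
  k=2: m=18, d=29, a=2
  k=3: m=40, d=20, a=4
  k=4: m=40, d=29, a=2
  k=5: m=18, d=64, a=1
  k=6: m=46, d=1, a=92
d=1 and a=2a₀=92 at k=6, so the next step gives (m, d) = (46, 64) again — its k=1 value — and the period has length 6.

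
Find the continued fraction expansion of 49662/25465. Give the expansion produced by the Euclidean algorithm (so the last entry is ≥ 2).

[1; 1, 19, 12, 13, 8]

49662 = 1·25465 + 24197
25465 = 1·24197 + 1268
24197 = 19·1268 + 105
1268 = 12·105 + 8
105 = 13·8 + 1
8 = 8·1 + 0  (stop)
So 49662/25465 = [1; 1, 19, 12, 13, 8].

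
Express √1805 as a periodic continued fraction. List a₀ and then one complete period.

[42; 2, 16, 2, 84]

a₀ = ⌊√1805⌋ = 42.
With m₀=0, d₀=1 and mₖ₊₁ = dₖaₖ − mₖ, dₖ₊₁ = (n − mₖ₊₁²)/dₖ, aₖ₊₁ = ⌊(a₀+mₖ₊₁)/dₖ₊₁⌋:
  k=1: m=42, d=41, a=2
  k=2: m=40, d=5, a=16
  k=3: m=40, d=41, a=2
  k=4: m=42, d=1, a=84
d=1 and a=2a₀=84 at k=4, so the next step gives (m, d) = (42, 41) again — its k=1 value — and the period has length 4.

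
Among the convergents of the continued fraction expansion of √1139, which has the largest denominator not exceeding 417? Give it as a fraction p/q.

√1139 = [33; 1, 2, 1, 66, …] (period length 4).
Convergents:
  p_0/q_0 = 33/1
  p_1/q_1 = 34/1
  p_2/q_2 = 101/3
  p_3/q_3 = 135/4
  p_4/q_4 = 9011/267
  p_5/q_5 = 9146/271
  p_6/q_6 = 27303/809
q_5 = 271 ≤ 417 < 809 = q_6, so the answer is 9146/271.

9146/271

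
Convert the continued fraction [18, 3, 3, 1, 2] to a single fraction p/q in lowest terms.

Fold from the inside: start with 2/1.
  1 + 1/2 = 3/2
  3 + 2/3 = 11/3
  3 + 3/11 = 36/11
  18 + 11/36 = 659/36

659/36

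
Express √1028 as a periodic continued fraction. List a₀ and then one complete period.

a₀ = ⌊√1028⌋ = 32.
With m₀=0, d₀=1 and mₖ₊₁ = dₖaₖ − mₖ, dₖ₊₁ = (n − mₖ₊₁²)/dₖ, aₖ₊₁ = ⌊(a₀+mₖ₊₁)/dₖ₊₁⌋:
  k=1: m=32, d=4, a=16
  k=2: m=32, d=1, a=64
d=1 and a=2a₀=64 at k=2, so the next step gives (m, d) = (32, 4) again — its k=1 value — and the period has length 2.

[32; 16, 64]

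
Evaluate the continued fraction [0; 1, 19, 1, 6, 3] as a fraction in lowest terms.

437/459

Using pₖ = aₖpₖ₋₁ + pₖ₋₂ and qₖ = aₖqₖ₋₁ + qₖ₋₂:
  k=0: a=0, p=0, q=1
  k=1: a=1, p=1, q=1
  k=2: a=19, p=19, q=20
  k=3: a=1, p=20, q=21
  k=4: a=6, p=139, q=146
  k=5: a=3, p=437, q=459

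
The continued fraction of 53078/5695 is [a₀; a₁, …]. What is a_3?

53078 = 9·5695 + 1823   →  a_0 = 9
5695 = 3·1823 + 226   →  a_1 = 3
1823 = 8·226 + 15   →  a_2 = 8
226 = 15·15 + 1   →  a_3 = 15

15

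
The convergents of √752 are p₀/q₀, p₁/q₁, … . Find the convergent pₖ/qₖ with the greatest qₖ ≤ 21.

521/19

√752 = [27; 2, 2, 1, 2, 1, 2, 2, 54, …] (period length 8).
Convergents:
  p_0/q_0 = 27/1
  p_1/q_1 = 55/2
  p_2/q_2 = 137/5
  p_3/q_3 = 192/7
  p_4/q_4 = 521/19
  p_5/q_5 = 713/26
q_4 = 19 ≤ 21 < 26 = q_5, so the answer is 521/19.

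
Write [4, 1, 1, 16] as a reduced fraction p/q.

Using pₖ = aₖpₖ₋₁ + pₖ₋₂ and qₖ = aₖqₖ₋₁ + qₖ₋₂:
  k=0: a=4, p=4, q=1
  k=1: a=1, p=5, q=1
  k=2: a=1, p=9, q=2
  k=3: a=16, p=149, q=33

149/33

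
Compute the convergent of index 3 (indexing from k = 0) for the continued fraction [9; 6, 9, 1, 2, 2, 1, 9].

559/61

Using pₖ = aₖpₖ₋₁ + pₖ₋₂, qₖ = aₖqₖ₋₁ + qₖ₋₂ (with p₋₁=1, p₋₂=0, q₋₁=0, q₋₂=1):
  k=0: a=9, p=9, q=1
  k=1: a=6, p=55, q=6
  k=2: a=9, p=504, q=55
  k=3: a=1, p=559, q=61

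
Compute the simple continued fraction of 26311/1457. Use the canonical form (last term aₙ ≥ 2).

26311 = 18*1457 + 85
1457 = 17*85 + 12
85 = 7*12 + 1
12 = 12*1 + 0  (stop)
So 26311/1457 = [18; 17, 7, 12].

[18; 17, 7, 12]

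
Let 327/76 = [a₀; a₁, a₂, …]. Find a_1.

327 = 4·76 + 23   →  a_0 = 4
76 = 3·23 + 7   →  a_1 = 3

3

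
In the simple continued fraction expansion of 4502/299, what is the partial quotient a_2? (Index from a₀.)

1

4502 = 15·299 + 17   →  a_0 = 15
299 = 17·17 + 10   →  a_1 = 17
17 = 1·10 + 7   →  a_2 = 1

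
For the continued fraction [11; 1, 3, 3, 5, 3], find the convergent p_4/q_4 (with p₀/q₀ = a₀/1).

812/69

Using pₖ = aₖpₖ₋₁ + pₖ₋₂, qₖ = aₖqₖ₋₁ + qₖ₋₂ (with p₋₁=1, p₋₂=0, q₋₁=0, q₋₂=1):
  k=0: a=11, p=11, q=1
  k=1: a=1, p=12, q=1
  k=2: a=3, p=47, q=4
  k=3: a=3, p=153, q=13
  k=4: a=5, p=812, q=69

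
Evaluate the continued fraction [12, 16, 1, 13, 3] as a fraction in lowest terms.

8779/728

Fold from the inside: start with 3/1.
  13 + 1/3 = 40/3
  1 + 3/40 = 43/40
  16 + 40/43 = 728/43
  12 + 43/728 = 8779/728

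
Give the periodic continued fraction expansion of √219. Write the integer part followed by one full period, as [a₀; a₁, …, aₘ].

a₀ = ⌊√219⌋ = 14.

[14; 1, 3, 1, 28]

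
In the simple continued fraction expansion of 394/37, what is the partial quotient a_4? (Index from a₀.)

394 = 10·37 + 24   →  a_0 = 10
37 = 1·24 + 13   →  a_1 = 1
24 = 1·13 + 11   →  a_2 = 1
13 = 1·11 + 2   →  a_3 = 1
11 = 5·2 + 1   →  a_4 = 5

5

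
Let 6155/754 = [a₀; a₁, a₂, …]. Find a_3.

1

6155 = 8·754 + 123   →  a_0 = 8
754 = 6·123 + 16   →  a_1 = 6
123 = 7·16 + 11   →  a_2 = 7
16 = 1·11 + 5   →  a_3 = 1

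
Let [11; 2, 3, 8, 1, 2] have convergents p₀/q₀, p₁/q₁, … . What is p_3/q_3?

663/58

Using pₖ = aₖpₖ₋₁ + pₖ₋₂, qₖ = aₖqₖ₋₁ + qₖ₋₂ (with p₋₁=1, p₋₂=0, q₋₁=0, q₋₂=1):
  k=0: a=11, p=11, q=1
  k=1: a=2, p=23, q=2
  k=2: a=3, p=80, q=7
  k=3: a=8, p=663, q=58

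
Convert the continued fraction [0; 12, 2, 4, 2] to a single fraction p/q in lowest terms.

Using pₖ = aₖpₖ₋₁ + pₖ₋₂ and qₖ = aₖqₖ₋₁ + qₖ₋₂:
  k=0: a=0, p=0, q=1
  k=1: a=12, p=1, q=12
  k=2: a=2, p=2, q=25
  k=3: a=4, p=9, q=112
  k=4: a=2, p=20, q=249

20/249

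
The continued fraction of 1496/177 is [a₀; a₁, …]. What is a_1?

2

1496 = 8·177 + 80   →  a_0 = 8
177 = 2·80 + 17   →  a_1 = 2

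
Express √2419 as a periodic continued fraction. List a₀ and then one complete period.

[49; 5, 2, 5, 98]

a₀ = ⌊√2419⌋ = 49.
With m₀=0, d₀=1 and mₖ₊₁ = dₖaₖ − mₖ, dₖ₊₁ = (n − mₖ₊₁²)/dₖ, aₖ₊₁ = ⌊(a₀+mₖ₊₁)/dₖ₊₁⌋:
  k=1: m=49, d=18, a=5
  k=2: m=41, d=41, a=2
  k=3: m=41, d=18, a=5
  k=4: m=49, d=1, a=98
d=1 and a=2a₀=98 at k=4, so the next step gives (m, d) = (49, 18) again — its k=1 value — and the period has length 4.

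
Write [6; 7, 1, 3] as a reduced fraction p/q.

Using pₖ = aₖpₖ₋₁ + pₖ₋₂ and qₖ = aₖqₖ₋₁ + qₖ₋₂:
  k=0: a=6, p=6, q=1
  k=1: a=7, p=43, q=7
  k=2: a=1, p=49, q=8
  k=3: a=3, p=190, q=31

190/31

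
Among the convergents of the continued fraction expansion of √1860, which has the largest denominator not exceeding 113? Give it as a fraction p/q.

√1860 = [43; 7, 1, 4, 1, 7, 86, …] (period length 6).
Convergents:
  p_0/q_0 = 43/1
  p_1/q_1 = 302/7
  p_2/q_2 = 345/8
  p_3/q_3 = 1682/39
  p_4/q_4 = 2027/47
  p_5/q_5 = 15871/368
q_4 = 47 ≤ 113 < 368 = q_5, so the answer is 2027/47.

2027/47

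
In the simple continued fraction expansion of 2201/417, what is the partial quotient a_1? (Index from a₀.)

2201 = 5·417 + 116   →  a_0 = 5
417 = 3·116 + 69   →  a_1 = 3

3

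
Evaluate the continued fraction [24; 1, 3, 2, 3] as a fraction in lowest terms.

768/31

Using pₖ = aₖpₖ₋₁ + pₖ₋₂ and qₖ = aₖqₖ₋₁ + qₖ₋₂:
  k=0: a=24, p=24, q=1
  k=1: a=1, p=25, q=1
  k=2: a=3, p=99, q=4
  k=3: a=2, p=223, q=9
  k=4: a=3, p=768, q=31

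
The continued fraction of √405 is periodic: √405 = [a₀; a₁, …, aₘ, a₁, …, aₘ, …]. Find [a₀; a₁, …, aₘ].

a₀ = ⌊√405⌋ = 20.

[20; 8, 40]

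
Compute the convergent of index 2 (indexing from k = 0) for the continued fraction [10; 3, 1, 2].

Using pₖ = aₖpₖ₋₁ + pₖ₋₂, qₖ = aₖqₖ₋₁ + qₖ₋₂ (with p₋₁=1, p₋₂=0, q₋₁=0, q₋₂=1):
  k=0: a=10, p=10, q=1
  k=1: a=3, p=31, q=3
  k=2: a=1, p=41, q=4

41/4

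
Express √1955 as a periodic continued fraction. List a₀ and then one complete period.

a₀ = ⌊√1955⌋ = 44.

[44; 4, 1, 1, 1, 4, 88]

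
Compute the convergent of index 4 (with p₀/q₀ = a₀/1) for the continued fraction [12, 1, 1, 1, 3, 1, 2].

Using pₖ = aₖpₖ₋₁ + pₖ₋₂, qₖ = aₖqₖ₋₁ + qₖ₋₂ (with p₋₁=1, p₋₂=0, q₋₁=0, q₋₂=1):
  k=0: a=12, p=12, q=1
  k=1: a=1, p=13, q=1
  k=2: a=1, p=25, q=2
  k=3: a=1, p=38, q=3
  k=4: a=3, p=139, q=11

139/11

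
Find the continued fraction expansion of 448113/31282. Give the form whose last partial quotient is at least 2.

448113 = 14×31282 + 10165
31282 = 3×10165 + 787
10165 = 12×787 + 721
787 = 1×721 + 66
721 = 10×66 + 61
66 = 1×61 + 5
61 = 12×5 + 1
5 = 5×1 + 0  (stop)
So 448113/31282 = [14; 3, 12, 1, 10, 1, 12, 5].

[14; 3, 12, 1, 10, 1, 12, 5]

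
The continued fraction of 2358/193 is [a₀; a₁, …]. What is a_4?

2358 = 12·193 + 42   →  a_0 = 12
193 = 4·42 + 25   →  a_1 = 4
42 = 1·25 + 17   →  a_2 = 1
25 = 1·17 + 8   →  a_3 = 1
17 = 2·8 + 1   →  a_4 = 2

2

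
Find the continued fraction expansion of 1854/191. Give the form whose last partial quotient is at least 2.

1854 = 9·191 + 135
191 = 1·135 + 56
135 = 2·56 + 23
56 = 2·23 + 10
23 = 2·10 + 3
10 = 3·3 + 1
3 = 3·1 + 0  (stop)
So 1854/191 = [9; 1, 2, 2, 2, 3, 3].

[9; 1, 2, 2, 2, 3, 3]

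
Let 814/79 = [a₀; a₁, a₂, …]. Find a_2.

3

814 = 10·79 + 24   →  a_0 = 10
79 = 3·24 + 7   →  a_1 = 3
24 = 3·7 + 3   →  a_2 = 3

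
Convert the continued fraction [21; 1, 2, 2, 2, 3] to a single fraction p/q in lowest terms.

Fold from the inside: start with 3/1.
  2 + 1/3 = 7/3
  2 + 3/7 = 17/7
  2 + 7/17 = 41/17
  1 + 17/41 = 58/41
  21 + 41/58 = 1259/58

1259/58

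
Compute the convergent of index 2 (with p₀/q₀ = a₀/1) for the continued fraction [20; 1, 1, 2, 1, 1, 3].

41/2

Using pₖ = aₖpₖ₋₁ + pₖ₋₂, qₖ = aₖqₖ₋₁ + qₖ₋₂ (with p₋₁=1, p₋₂=0, q₋₁=0, q₋₂=1):
  k=0: a=20, p=20, q=1
  k=1: a=1, p=21, q=1
  k=2: a=1, p=41, q=2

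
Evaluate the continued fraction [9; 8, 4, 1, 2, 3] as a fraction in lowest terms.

Using pₖ = aₖpₖ₋₁ + pₖ₋₂ and qₖ = aₖqₖ₋₁ + qₖ₋₂:
  k=0: a=9, p=9, q=1
  k=1: a=8, p=73, q=8
  k=2: a=4, p=301, q=33
  k=3: a=1, p=374, q=41
  k=4: a=2, p=1049, q=115
  k=5: a=3, p=3521, q=386

3521/386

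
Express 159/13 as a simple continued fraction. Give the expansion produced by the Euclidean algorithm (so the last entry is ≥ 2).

[12; 4, 3]

159 = 12*13 + 3
13 = 4*3 + 1
3 = 3*1 + 0  (stop)
So 159/13 = [12; 4, 3].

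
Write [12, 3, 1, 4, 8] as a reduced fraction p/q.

Fold from the inside: start with 8/1.
  4 + 1/8 = 33/8
  1 + 8/33 = 41/33
  3 + 33/41 = 156/41
  12 + 41/156 = 1913/156

1913/156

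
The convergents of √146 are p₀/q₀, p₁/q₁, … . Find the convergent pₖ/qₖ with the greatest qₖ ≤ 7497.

√146 = [12; 12, 24, …] (period length 2).
Convergents:
  p_0/q_0 = 12/1
  p_1/q_1 = 145/12
  p_2/q_2 = 3492/289
  p_3/q_3 = 42049/3480
  p_4/q_4 = 1012668/83809
q_3 = 3480 ≤ 7497 < 83809 = q_4, so the answer is 42049/3480.

42049/3480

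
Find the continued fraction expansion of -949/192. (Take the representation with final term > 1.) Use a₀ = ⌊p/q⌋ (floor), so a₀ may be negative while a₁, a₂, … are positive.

[-5; 17, 2, 5]

-949 = -5*192 + 11
192 = 17*11 + 5
11 = 2*5 + 1
5 = 5*1 + 0  (stop)
So -949/192 = [-5; 17, 2, 5].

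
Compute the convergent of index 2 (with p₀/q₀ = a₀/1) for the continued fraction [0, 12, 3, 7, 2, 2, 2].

Using pₖ = aₖpₖ₋₁ + pₖ₋₂, qₖ = aₖqₖ₋₁ + qₖ₋₂ (with p₋₁=1, p₋₂=0, q₋₁=0, q₋₂=1):
  k=0: a=0, p=0, q=1
  k=1: a=12, p=1, q=12
  k=2: a=3, p=3, q=37

3/37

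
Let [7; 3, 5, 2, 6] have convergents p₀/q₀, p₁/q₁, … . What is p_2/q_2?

Using pₖ = aₖpₖ₋₁ + pₖ₋₂, qₖ = aₖqₖ₋₁ + qₖ₋₂ (with p₋₁=1, p₋₂=0, q₋₁=0, q₋₂=1):
  k=0: a=7, p=7, q=1
  k=1: a=3, p=22, q=3
  k=2: a=5, p=117, q=16

117/16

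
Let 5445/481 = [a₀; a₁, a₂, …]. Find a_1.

3

5445 = 11·481 + 154   →  a_0 = 11
481 = 3·154 + 19   →  a_1 = 3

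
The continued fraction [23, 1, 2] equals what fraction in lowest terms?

Using pₖ = aₖpₖ₋₁ + pₖ₋₂ and qₖ = aₖqₖ₋₁ + qₖ₋₂:
  k=0: a=23, p=23, q=1
  k=1: a=1, p=24, q=1
  k=2: a=2, p=71, q=3

71/3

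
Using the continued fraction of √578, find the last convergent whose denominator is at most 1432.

√578 = [24; 24, 48, …] (period length 2).
Convergents:
  p_0/q_0 = 24/1
  p_1/q_1 = 577/24
  p_2/q_2 = 27720/1153
  p_3/q_3 = 665857/27696
q_2 = 1153 ≤ 1432 < 27696 = q_3, so the answer is 27720/1153.

27720/1153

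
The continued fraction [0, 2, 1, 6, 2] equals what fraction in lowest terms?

Fold from the inside: start with 2/1.
  6 + 1/2 = 13/2
  1 + 2/13 = 15/13
  2 + 13/15 = 43/15
  0 + 15/43 = 15/43

15/43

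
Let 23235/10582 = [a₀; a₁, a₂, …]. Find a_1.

5

23235 = 2·10582 + 2071   →  a_0 = 2
10582 = 5·2071 + 227   →  a_1 = 5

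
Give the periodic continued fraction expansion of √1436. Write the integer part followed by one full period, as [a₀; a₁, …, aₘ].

[37; 1, 8, 2, 18, 2, 8, 1, 74]

a₀ = ⌊√1436⌋ = 37.
With m₀=0, d₀=1 and mₖ₊₁ = dₖaₖ − mₖ, dₖ₊₁ = (n − mₖ₊₁²)/dₖ, aₖ₊₁ = ⌊(a₀+mₖ₊₁)/dₖ₊₁⌋:
  k=1: m=37, d=67, a=1
  k=2: m=30, d=8, a=8
  k=3: m=34, d=35, a=2
  k=4: m=36, d=4, a=18
  k=5: m=36, d=35, a=2
  k=6: m=34, d=8, a=8
  k=7: m=30, d=67, a=1
  k=8: m=37, d=1, a=74
d=1 and a=2a₀=74 at k=8, so the next step gives (m, d) = (37, 67) again — its k=1 value — and the period has length 8.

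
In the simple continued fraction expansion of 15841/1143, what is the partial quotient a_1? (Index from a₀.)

1

15841 = 13·1143 + 982   →  a_0 = 13
1143 = 1·982 + 161   →  a_1 = 1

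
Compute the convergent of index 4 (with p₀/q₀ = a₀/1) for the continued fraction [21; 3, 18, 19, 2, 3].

45875/2151

Using pₖ = aₖpₖ₋₁ + pₖ₋₂, qₖ = aₖqₖ₋₁ + qₖ₋₂ (with p₋₁=1, p₋₂=0, q₋₁=0, q₋₂=1):
  k=0: a=21, p=21, q=1
  k=1: a=3, p=64, q=3
  k=2: a=18, p=1173, q=55
  k=3: a=19, p=22351, q=1048
  k=4: a=2, p=45875, q=2151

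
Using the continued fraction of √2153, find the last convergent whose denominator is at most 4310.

107649/2320

√2153 = [46; 2, 2, 92, …] (period length 3).
Convergents:
  p_0/q_0 = 46/1
  p_1/q_1 = 93/2
  p_2/q_2 = 232/5
  p_3/q_3 = 21437/462
  p_4/q_4 = 43106/929
  p_5/q_5 = 107649/2320
  p_6/q_6 = 9946814/214369
q_5 = 2320 ≤ 4310 < 214369 = q_6, so the answer is 107649/2320.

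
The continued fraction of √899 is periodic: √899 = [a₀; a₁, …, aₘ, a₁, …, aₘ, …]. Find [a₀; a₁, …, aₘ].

a₀ = ⌊√899⌋ = 29.
With m₀=0, d₀=1 and mₖ₊₁ = dₖaₖ − mₖ, dₖ₊₁ = (n − mₖ₊₁²)/dₖ, aₖ₊₁ = ⌊(a₀+mₖ₊₁)/dₖ₊₁⌋:
  k=1: m=29, d=58, a=1
  k=2: m=29, d=1, a=58
d=1 and a=2a₀=58 at k=2, so the next step gives (m, d) = (29, 58) again — its k=1 value — and the period has length 2.

[29; 1, 58]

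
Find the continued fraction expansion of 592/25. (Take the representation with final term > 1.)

592 = 23*25 + 17
25 = 1*17 + 8
17 = 2*8 + 1
8 = 8*1 + 0  (stop)
So 592/25 = [23; 1, 2, 8].

[23; 1, 2, 8]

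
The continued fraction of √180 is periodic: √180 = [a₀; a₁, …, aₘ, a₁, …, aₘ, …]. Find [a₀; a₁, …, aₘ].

a₀ = ⌊√180⌋ = 13.
With m₀=0, d₀=1 and mₖ₊₁ = dₖaₖ − mₖ, dₖ₊₁ = (n − mₖ₊₁²)/dₖ, aₖ₊₁ = ⌊(a₀+mₖ₊₁)/dₖ₊₁⌋:
  k=1: m=13, d=11, a=2
  k=2: m=9, d=9, a=2
  k=3: m=9, d=11, a=2
  k=4: m=13, d=1, a=26
d=1 and a=2a₀=26 at k=4, so the next step gives (m, d) = (13, 11) again — its k=1 value — and the period has length 4.

[13; 2, 2, 2, 26]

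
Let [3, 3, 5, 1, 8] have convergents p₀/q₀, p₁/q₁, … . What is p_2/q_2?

Using pₖ = aₖpₖ₋₁ + pₖ₋₂, qₖ = aₖqₖ₋₁ + qₖ₋₂ (with p₋₁=1, p₋₂=0, q₋₁=0, q₋₂=1):
  k=0: a=3, p=3, q=1
  k=1: a=3, p=10, q=3
  k=2: a=5, p=53, q=16

53/16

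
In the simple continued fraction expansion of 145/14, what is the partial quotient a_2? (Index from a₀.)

1

145 = 10·14 + 5   →  a_0 = 10
14 = 2·5 + 4   →  a_1 = 2
5 = 1·4 + 1   →  a_2 = 1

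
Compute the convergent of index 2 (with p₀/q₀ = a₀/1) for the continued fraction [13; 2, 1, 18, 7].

Using pₖ = aₖpₖ₋₁ + pₖ₋₂, qₖ = aₖqₖ₋₁ + qₖ₋₂ (with p₋₁=1, p₋₂=0, q₋₁=0, q₋₂=1):
  k=0: a=13, p=13, q=1
  k=1: a=2, p=27, q=2
  k=2: a=1, p=40, q=3

40/3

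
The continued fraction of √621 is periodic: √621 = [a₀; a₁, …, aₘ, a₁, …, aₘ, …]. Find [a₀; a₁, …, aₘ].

[24; 1, 11, 2, 11, 1, 48]

a₀ = ⌊√621⌋ = 24.
With m₀=0, d₀=1 and mₖ₊₁ = dₖaₖ − mₖ, dₖ₊₁ = (n − mₖ₊₁²)/dₖ, aₖ₊₁ = ⌊(a₀+mₖ₊₁)/dₖ₊₁⌋:
  k=1: m=24, d=45, a=1
  k=2: m=21, d=4, a=11
  k=3: m=23, d=23, a=2
  k=4: m=23, d=4, a=11
  k=5: m=21, d=45, a=1
  k=6: m=24, d=1, a=48
d=1 and a=2a₀=48 at k=6, so the next step gives (m, d) = (24, 45) again — its k=1 value — and the period has length 6.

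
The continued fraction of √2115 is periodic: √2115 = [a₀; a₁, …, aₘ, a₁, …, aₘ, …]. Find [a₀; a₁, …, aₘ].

a₀ = ⌊√2115⌋ = 45.
With m₀=0, d₀=1 and mₖ₊₁ = dₖaₖ − mₖ, dₖ₊₁ = (n − mₖ₊₁²)/dₖ, aₖ₊₁ = ⌊(a₀+mₖ₊₁)/dₖ₊₁⌋:
  k=1: m=45, d=90, a=1
  k=2: m=45, d=1, a=90
d=1 and a=2a₀=90 at k=2, so the next step gives (m, d) = (45, 90) again — its k=1 value — and the period has length 2.

[45; 1, 90]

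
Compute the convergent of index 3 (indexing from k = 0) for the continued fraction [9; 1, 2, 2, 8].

68/7

Using pₖ = aₖpₖ₋₁ + pₖ₋₂, qₖ = aₖqₖ₋₁ + qₖ₋₂ (with p₋₁=1, p₋₂=0, q₋₁=0, q₋₂=1):
  k=0: a=9, p=9, q=1
  k=1: a=1, p=10, q=1
  k=2: a=2, p=29, q=3
  k=3: a=2, p=68, q=7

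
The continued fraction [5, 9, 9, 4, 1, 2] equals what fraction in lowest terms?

Fold from the inside: start with 2/1.
  1 + 1/2 = 3/2
  4 + 2/3 = 14/3
  9 + 3/14 = 129/14
  9 + 14/129 = 1175/129
  5 + 129/1175 = 6004/1175

6004/1175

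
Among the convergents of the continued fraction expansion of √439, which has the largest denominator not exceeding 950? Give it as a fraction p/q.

18459/881

√439 = [20; 1, 19, 1, 40, …] (period length 4).
Convergents:
  p_0/q_0 = 20/1
  p_1/q_1 = 21/1
  p_2/q_2 = 419/20
  p_3/q_3 = 440/21
  p_4/q_4 = 18019/860
  p_5/q_5 = 18459/881
  p_6/q_6 = 368740/17599
q_5 = 881 ≤ 950 < 17599 = q_6, so the answer is 18459/881.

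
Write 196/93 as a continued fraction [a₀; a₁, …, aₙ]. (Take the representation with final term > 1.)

196 = 2×93 + 10
93 = 9×10 + 3
10 = 3×3 + 1
3 = 3×1 + 0  (stop)
So 196/93 = [2; 9, 3, 3].

[2; 9, 3, 3]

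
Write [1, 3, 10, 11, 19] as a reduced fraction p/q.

Using pₖ = aₖpₖ₋₁ + pₖ₋₂ and qₖ = aₖqₖ₋₁ + qₖ₋₂:
  k=0: a=1, p=1, q=1
  k=1: a=3, p=4, q=3
  k=2: a=10, p=41, q=31
  k=3: a=11, p=455, q=344
  k=4: a=19, p=8686, q=6567

8686/6567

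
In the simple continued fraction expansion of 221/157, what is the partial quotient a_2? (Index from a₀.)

2

221 = 1·157 + 64   →  a_0 = 1
157 = 2·64 + 29   →  a_1 = 2
64 = 2·29 + 6   →  a_2 = 2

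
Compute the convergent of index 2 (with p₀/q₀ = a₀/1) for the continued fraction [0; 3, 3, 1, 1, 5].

Using pₖ = aₖpₖ₋₁ + pₖ₋₂, qₖ = aₖqₖ₋₁ + qₖ₋₂ (with p₋₁=1, p₋₂=0, q₋₁=0, q₋₂=1):
  k=0: a=0, p=0, q=1
  k=1: a=3, p=1, q=3
  k=2: a=3, p=3, q=10

3/10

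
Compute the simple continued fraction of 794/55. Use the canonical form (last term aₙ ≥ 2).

[14; 2, 3, 2, 3]

794 = 14×55 + 24
55 = 2×24 + 7
24 = 3×7 + 3
7 = 2×3 + 1
3 = 3×1 + 0  (stop)
So 794/55 = [14; 2, 3, 2, 3].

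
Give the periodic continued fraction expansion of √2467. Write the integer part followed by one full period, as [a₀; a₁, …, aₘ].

a₀ = ⌊√2467⌋ = 49.
With m₀=0, d₀=1 and mₖ₊₁ = dₖaₖ − mₖ, dₖ₊₁ = (n − mₖ₊₁²)/dₖ, aₖ₊₁ = ⌊(a₀+mₖ₊₁)/dₖ₊₁⌋:
  k=1: m=49, d=66, a=1
  k=2: m=17, d=33, a=2
  k=3: m=49, d=2, a=49
  k=4: m=49, d=33, a=2
  k=5: m=17, d=66, a=1
  k=6: m=49, d=1, a=98
d=1 and a=2a₀=98 at k=6, so the next step gives (m, d) = (49, 66) again — its k=1 value — and the period has length 6.

[49; 1, 2, 49, 2, 1, 98]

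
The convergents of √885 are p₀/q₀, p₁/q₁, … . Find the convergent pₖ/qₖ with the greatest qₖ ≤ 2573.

√885 = [29; 1, 2, 1, 58, …] (period length 4).
Convergents:
  p_0/q_0 = 29/1
  p_1/q_1 = 30/1
  p_2/q_2 = 89/3
  p_3/q_3 = 119/4
  p_4/q_4 = 6991/235
  p_5/q_5 = 7110/239
  p_6/q_6 = 21211/713
  p_7/q_7 = 28321/952
  p_8/q_8 = 1663829/55929
q_7 = 952 ≤ 2573 < 55929 = q_8, so the answer is 28321/952.

28321/952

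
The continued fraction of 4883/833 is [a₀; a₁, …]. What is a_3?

4883 = 5·833 + 718   →  a_0 = 5
833 = 1·718 + 115   →  a_1 = 1
718 = 6·115 + 28   →  a_2 = 6
115 = 4·28 + 3   →  a_3 = 4

4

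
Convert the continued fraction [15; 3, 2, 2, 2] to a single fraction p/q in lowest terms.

Fold from the inside: start with 2/1.
  2 + 1/2 = 5/2
  2 + 2/5 = 12/5
  3 + 5/12 = 41/12
  15 + 12/41 = 627/41

627/41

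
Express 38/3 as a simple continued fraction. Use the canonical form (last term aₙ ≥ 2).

[12; 1, 2]

38 = 12·3 + 2
3 = 1·2 + 1
2 = 2·1 + 0  (stop)
So 38/3 = [12; 1, 2].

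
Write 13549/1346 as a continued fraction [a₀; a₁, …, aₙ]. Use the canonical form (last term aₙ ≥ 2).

13549 = 10·1346 + 89
1346 = 15·89 + 11
89 = 8·11 + 1
11 = 11·1 + 0  (stop)
So 13549/1346 = [10; 15, 8, 11].

[10; 15, 8, 11]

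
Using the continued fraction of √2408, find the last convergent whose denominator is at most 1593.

67375/1373

√2408 = [49; 14, 98, …] (period length 2).
Convergents:
  p_0/q_0 = 49/1
  p_1/q_1 = 687/14
  p_2/q_2 = 67375/1373
  p_3/q_3 = 943937/19236
q_2 = 1373 ≤ 1593 < 19236 = q_3, so the answer is 67375/1373.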